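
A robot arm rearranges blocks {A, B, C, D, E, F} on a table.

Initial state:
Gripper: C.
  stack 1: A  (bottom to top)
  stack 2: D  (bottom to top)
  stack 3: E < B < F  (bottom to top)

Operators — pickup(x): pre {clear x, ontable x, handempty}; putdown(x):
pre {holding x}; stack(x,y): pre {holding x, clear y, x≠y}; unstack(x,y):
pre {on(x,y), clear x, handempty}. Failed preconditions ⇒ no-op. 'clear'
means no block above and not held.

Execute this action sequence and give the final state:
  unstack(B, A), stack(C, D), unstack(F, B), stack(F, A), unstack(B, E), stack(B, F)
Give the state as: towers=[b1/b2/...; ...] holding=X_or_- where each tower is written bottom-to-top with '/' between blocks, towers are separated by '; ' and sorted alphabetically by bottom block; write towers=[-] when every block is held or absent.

towers=[A/F/B; D/C; E] holding=-

step 1 (unstack(B, A)) [no-op]: towers=[A; D; E/B/F] holding=C
step 2 (stack(C, D)): towers=[A; D/C; E/B/F] holding=-
step 3 (unstack(F, B)): towers=[A; D/C; E/B] holding=F
step 4 (stack(F, A)): towers=[A/F; D/C; E/B] holding=-
step 5 (unstack(B, E)): towers=[A/F; D/C; E] holding=B
step 6 (stack(B, F)): towers=[A/F/B; D/C; E] holding=-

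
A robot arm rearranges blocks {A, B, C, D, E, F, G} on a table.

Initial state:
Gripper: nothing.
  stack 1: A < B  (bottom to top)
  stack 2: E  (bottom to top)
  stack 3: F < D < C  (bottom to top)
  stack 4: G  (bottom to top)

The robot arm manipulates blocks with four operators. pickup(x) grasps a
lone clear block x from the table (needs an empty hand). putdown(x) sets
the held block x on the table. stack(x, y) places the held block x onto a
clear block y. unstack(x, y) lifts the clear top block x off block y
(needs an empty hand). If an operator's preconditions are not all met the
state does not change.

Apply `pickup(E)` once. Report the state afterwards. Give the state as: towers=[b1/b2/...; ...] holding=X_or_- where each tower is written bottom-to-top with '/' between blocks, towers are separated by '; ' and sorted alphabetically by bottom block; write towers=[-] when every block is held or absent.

towers=[A/B; F/D/C; G] holding=E

before: towers=[A/B; E; F/D/C; G] holding=-
pre[pickup(E)]: clear(E) ✓, ontable(E) ✓, handempty ✓
all met → apply pickup(E)
after:  towers=[A/B; F/D/C; G] holding=E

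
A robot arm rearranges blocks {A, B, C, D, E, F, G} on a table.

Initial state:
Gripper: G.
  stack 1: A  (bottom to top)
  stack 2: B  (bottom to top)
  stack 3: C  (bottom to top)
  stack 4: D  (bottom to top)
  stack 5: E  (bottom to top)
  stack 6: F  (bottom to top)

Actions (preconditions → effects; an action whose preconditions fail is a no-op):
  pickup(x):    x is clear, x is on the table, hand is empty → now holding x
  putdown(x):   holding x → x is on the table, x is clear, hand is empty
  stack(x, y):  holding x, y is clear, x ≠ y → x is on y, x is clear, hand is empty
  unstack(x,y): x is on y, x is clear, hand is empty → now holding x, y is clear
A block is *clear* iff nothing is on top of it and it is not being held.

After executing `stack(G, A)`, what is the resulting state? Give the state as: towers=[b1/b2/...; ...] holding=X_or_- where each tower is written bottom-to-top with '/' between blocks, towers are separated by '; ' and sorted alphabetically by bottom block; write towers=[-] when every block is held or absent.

before: towers=[A; B; C; D; E; F] holding=G
pre[stack(G, A)]: holding(G) ok, clear(A) ok, G≠A ok
all met → apply stack(G, A)
after:  towers=[A/G; B; C; D; E; F] holding=-

towers=[A/G; B; C; D; E; F] holding=-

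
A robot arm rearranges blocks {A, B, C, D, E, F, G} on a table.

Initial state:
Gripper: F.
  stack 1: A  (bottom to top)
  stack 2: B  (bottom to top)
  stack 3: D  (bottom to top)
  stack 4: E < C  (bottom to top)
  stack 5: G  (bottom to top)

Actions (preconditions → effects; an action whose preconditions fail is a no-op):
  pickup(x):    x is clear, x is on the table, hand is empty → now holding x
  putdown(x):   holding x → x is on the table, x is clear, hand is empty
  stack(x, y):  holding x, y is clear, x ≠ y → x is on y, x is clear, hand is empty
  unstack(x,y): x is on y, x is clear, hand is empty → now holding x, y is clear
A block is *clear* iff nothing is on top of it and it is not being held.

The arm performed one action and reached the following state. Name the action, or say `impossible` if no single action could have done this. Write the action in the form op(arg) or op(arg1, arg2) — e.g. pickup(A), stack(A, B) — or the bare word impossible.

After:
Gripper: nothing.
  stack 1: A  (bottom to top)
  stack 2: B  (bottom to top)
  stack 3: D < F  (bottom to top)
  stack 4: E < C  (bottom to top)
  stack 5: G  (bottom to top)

target: towers=[A; B; D/F; E/C; G] holding=-
        putdown(F) → towers=[A; B; D; E/C; F; G] holding=-
       stack(F, B) → towers=[A; B/F; D; E/C; G] holding=-
       stack(F, G) → towers=[A; B; D; E/C; G/F] holding=-
       stack(F, D) → towers=[A; B; D/F; E/C; G] holding=-  ← match
       stack(F, A) → towers=[A/F; B; D; E/C; G] holding=-
       stack(F, C) → towers=[A; B; D; E/C/F; G] holding=-

stack(F, D)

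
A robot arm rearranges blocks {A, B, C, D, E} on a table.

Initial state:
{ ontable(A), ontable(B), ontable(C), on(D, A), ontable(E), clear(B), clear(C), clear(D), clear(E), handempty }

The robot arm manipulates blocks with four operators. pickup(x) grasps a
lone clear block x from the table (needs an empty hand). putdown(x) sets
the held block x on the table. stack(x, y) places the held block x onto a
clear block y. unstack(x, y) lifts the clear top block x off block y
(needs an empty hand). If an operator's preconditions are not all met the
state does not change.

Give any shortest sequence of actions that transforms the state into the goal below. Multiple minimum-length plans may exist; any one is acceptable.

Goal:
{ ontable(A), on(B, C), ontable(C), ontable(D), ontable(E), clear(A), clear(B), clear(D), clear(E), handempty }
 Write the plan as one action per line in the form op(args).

pickup(B)
stack(B, C)
unstack(D, A)
putdown(D)

step 1 (pickup(B)): towers=[A/D; C; E] holding=B
step 2 (stack(B, C)): towers=[A/D; C/B; E] holding=-
step 3 (unstack(D, A)): towers=[A; C/B; E] holding=D
step 4 (putdown(D)): towers=[A; C/B; D; E] holding=-
goal check: towers=[A; C/B; D; E] holding=- — reached (length 4, optimal by BFS)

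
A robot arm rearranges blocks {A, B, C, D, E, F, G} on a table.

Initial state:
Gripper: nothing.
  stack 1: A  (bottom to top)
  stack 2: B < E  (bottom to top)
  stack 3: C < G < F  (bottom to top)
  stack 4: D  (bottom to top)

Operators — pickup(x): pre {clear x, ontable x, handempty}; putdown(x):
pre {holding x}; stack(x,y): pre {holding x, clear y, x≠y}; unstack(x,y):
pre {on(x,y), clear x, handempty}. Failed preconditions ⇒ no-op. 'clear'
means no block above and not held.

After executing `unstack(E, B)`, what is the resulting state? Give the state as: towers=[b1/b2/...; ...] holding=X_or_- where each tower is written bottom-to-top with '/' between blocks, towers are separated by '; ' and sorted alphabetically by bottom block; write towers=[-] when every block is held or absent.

towers=[A; B; C/G/F; D] holding=E

before: towers=[A; B/E; C/G/F; D] holding=-
pre[unstack(E, B)]: on(E,B) yes, clear(E) yes, handempty yes
all met → apply unstack(E, B)
after:  towers=[A; B; C/G/F; D] holding=E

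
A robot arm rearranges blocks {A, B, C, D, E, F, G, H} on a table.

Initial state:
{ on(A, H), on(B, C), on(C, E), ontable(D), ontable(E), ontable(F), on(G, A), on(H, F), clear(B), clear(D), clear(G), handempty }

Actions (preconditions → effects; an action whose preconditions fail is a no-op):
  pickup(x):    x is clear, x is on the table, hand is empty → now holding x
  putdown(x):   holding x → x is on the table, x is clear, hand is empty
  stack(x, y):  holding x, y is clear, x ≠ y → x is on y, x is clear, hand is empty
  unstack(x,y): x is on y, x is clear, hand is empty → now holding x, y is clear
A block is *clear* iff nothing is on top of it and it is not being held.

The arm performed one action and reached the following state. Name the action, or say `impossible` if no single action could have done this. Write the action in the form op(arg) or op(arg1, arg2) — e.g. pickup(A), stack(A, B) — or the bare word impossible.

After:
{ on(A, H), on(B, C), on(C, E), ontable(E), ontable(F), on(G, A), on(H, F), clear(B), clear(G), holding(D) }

target: towers=[E/C/B; F/H/A/G] holding=D
     unstack(G, A) → towers=[D; E/C/B; F/H/A] holding=G
     unstack(B, C) → towers=[D; E/C; F/H/A/G] holding=B
         pickup(D) → towers=[E/C/B; F/H/A/G] holding=D  ← match

pickup(D)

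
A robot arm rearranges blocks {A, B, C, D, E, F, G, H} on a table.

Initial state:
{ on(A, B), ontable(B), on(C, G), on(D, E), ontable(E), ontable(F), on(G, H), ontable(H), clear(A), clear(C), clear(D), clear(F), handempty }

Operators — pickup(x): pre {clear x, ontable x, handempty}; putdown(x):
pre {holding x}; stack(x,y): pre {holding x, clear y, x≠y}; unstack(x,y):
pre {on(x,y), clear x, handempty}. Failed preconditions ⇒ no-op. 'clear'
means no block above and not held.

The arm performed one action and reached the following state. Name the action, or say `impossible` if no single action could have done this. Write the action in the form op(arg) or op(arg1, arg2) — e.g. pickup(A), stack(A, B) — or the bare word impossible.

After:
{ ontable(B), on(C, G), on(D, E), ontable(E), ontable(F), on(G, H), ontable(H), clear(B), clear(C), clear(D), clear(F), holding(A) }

unstack(A, B)

target: towers=[B; E/D; F; H/G/C] holding=A
     unstack(A, B) → towers=[B; E/D; F; H/G/C] holding=A  ← match
         pickup(F) → towers=[B/A; E/D; H/G/C] holding=F
     unstack(D, E) → towers=[B/A; E; F; H/G/C] holding=D
     unstack(C, G) → towers=[B/A; E/D; F; H/G] holding=C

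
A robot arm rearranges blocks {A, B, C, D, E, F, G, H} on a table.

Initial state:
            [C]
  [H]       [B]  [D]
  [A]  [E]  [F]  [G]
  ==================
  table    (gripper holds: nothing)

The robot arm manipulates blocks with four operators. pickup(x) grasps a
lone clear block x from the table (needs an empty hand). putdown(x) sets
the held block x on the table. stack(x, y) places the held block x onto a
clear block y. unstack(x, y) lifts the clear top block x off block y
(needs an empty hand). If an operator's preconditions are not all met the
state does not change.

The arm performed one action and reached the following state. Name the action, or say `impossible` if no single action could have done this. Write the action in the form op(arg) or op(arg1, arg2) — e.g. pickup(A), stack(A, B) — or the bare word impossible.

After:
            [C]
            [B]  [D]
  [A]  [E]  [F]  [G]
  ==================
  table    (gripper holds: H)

target: towers=[A; E; F/B/C; G/D] holding=H
         pickup(E) → towers=[A/H; F/B/C; G/D] holding=E
     unstack(H, A) → towers=[A; E; F/B/C; G/D] holding=H  ← match
     unstack(D, G) → towers=[A/H; E; F/B/C; G] holding=D
     unstack(C, B) → towers=[A/H; E; F/B; G/D] holding=C

unstack(H, A)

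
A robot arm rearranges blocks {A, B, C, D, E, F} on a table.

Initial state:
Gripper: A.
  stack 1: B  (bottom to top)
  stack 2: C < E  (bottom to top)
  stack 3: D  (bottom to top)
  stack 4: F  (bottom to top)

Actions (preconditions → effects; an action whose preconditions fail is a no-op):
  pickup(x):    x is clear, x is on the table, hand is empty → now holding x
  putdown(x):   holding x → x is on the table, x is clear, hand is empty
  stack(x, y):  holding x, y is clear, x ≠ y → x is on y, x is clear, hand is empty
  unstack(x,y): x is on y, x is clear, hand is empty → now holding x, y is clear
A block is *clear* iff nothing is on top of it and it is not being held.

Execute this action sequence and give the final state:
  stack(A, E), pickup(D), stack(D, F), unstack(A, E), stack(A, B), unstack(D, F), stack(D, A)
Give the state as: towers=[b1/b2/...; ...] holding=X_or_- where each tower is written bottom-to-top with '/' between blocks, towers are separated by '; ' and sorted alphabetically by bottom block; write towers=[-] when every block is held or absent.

step 1 (stack(A, E)): towers=[B; C/E/A; D; F] holding=-
step 2 (pickup(D)): towers=[B; C/E/A; F] holding=D
step 3 (stack(D, F)): towers=[B; C/E/A; F/D] holding=-
step 4 (unstack(A, E)): towers=[B; C/E; F/D] holding=A
step 5 (stack(A, B)): towers=[B/A; C/E; F/D] holding=-
step 6 (unstack(D, F)): towers=[B/A; C/E; F] holding=D
step 7 (stack(D, A)): towers=[B/A/D; C/E; F] holding=-

towers=[B/A/D; C/E; F] holding=-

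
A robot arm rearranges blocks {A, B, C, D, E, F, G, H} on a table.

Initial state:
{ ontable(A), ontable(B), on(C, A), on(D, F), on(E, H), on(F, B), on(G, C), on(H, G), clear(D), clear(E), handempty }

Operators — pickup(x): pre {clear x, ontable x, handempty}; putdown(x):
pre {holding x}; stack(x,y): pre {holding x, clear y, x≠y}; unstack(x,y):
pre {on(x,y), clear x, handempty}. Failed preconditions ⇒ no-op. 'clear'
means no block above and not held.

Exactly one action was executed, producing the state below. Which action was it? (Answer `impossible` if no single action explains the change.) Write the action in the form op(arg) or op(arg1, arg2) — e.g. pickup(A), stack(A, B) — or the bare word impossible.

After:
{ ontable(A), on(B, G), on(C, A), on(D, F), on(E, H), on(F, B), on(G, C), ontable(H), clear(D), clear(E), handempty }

target: towers=[A/C/G/B/F/D; H/E] holding=-
     unstack(E, H) → towers=[A/C/G/H; B/F/D] holding=E
     unstack(D, F) → towers=[A/C/G/H/E; B/F] holding=D
none of the 2 applicable actions match → impossible

impossible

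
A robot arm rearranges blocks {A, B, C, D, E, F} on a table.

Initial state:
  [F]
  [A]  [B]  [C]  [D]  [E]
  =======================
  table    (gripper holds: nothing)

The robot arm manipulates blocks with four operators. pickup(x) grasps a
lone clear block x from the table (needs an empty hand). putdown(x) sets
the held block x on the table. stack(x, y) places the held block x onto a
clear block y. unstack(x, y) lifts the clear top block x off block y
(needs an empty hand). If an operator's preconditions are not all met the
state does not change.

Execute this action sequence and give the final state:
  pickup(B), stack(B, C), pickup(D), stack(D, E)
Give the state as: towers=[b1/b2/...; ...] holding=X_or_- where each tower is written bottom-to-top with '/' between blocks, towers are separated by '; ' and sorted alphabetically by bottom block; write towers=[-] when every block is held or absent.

towers=[A/F; C/B; E/D] holding=-

step 1 (pickup(B)): towers=[A/F; C; D; E] holding=B
step 2 (stack(B, C)): towers=[A/F; C/B; D; E] holding=-
step 3 (pickup(D)): towers=[A/F; C/B; E] holding=D
step 4 (stack(D, E)): towers=[A/F; C/B; E/D] holding=-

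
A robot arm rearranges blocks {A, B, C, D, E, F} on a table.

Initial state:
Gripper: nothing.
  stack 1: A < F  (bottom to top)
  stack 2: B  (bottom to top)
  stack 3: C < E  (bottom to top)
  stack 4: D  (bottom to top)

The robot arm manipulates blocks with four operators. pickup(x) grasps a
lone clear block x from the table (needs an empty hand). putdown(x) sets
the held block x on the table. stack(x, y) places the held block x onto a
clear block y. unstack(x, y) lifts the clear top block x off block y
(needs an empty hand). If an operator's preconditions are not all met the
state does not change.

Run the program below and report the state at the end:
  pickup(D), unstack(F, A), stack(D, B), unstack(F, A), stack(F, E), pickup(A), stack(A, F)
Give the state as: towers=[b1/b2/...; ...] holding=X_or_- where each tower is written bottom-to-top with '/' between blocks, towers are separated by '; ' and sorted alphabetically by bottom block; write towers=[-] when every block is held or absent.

towers=[B/D; C/E/F/A] holding=-

step 1 (pickup(D)): towers=[A/F; B; C/E] holding=D
step 2 (unstack(F, A)) [no-op]: towers=[A/F; B; C/E] holding=D
step 3 (stack(D, B)): towers=[A/F; B/D; C/E] holding=-
step 4 (unstack(F, A)): towers=[A; B/D; C/E] holding=F
step 5 (stack(F, E)): towers=[A; B/D; C/E/F] holding=-
step 6 (pickup(A)): towers=[B/D; C/E/F] holding=A
step 7 (stack(A, F)): towers=[B/D; C/E/F/A] holding=-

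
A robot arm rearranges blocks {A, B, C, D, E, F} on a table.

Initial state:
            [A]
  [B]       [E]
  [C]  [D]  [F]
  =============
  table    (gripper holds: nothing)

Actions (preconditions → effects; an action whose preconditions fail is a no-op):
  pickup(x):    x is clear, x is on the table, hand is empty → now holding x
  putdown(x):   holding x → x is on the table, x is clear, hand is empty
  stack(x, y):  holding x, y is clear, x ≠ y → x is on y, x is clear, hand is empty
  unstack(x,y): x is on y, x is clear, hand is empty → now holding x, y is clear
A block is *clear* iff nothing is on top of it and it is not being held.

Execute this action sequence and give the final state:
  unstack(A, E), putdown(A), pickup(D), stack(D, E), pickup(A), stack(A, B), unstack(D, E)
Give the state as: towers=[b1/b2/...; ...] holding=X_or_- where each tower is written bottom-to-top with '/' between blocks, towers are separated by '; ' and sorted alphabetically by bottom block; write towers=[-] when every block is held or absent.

towers=[C/B/A; F/E] holding=D

step 1 (unstack(A, E)): towers=[C/B; D; F/E] holding=A
step 2 (putdown(A)): towers=[A; C/B; D; F/E] holding=-
step 3 (pickup(D)): towers=[A; C/B; F/E] holding=D
step 4 (stack(D, E)): towers=[A; C/B; F/E/D] holding=-
step 5 (pickup(A)): towers=[C/B; F/E/D] holding=A
step 6 (stack(A, B)): towers=[C/B/A; F/E/D] holding=-
step 7 (unstack(D, E)): towers=[C/B/A; F/E] holding=D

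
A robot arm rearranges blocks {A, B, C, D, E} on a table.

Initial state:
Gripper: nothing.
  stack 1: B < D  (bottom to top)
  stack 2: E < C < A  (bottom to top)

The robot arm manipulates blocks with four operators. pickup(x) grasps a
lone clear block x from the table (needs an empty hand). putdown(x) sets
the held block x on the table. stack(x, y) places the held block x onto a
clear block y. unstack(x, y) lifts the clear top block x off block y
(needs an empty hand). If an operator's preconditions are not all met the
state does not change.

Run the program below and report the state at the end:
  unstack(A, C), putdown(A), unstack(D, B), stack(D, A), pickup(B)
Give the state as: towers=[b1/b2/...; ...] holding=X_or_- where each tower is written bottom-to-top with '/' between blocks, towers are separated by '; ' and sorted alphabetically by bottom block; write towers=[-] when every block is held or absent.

towers=[A/D; E/C] holding=B

step 1 (unstack(A, C)): towers=[B/D; E/C] holding=A
step 2 (putdown(A)): towers=[A; B/D; E/C] holding=-
step 3 (unstack(D, B)): towers=[A; B; E/C] holding=D
step 4 (stack(D, A)): towers=[A/D; B; E/C] holding=-
step 5 (pickup(B)): towers=[A/D; E/C] holding=B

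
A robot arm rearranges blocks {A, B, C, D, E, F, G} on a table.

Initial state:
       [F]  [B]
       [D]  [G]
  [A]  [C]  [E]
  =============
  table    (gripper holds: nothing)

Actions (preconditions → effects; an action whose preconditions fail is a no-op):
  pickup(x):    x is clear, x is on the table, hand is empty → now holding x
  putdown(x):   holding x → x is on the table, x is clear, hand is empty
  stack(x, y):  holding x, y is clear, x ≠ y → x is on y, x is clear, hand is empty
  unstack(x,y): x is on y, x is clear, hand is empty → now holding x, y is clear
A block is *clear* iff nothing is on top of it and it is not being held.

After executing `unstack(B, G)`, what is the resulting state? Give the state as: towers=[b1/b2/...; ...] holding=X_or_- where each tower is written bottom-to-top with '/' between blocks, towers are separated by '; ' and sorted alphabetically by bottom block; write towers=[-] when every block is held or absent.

before: towers=[A; C/D/F; E/G/B] holding=-
pre[unstack(B, G)]: on(B,G) ✓, clear(B) ✓, handempty ✓
all met → apply unstack(B, G)
after:  towers=[A; C/D/F; E/G] holding=B

towers=[A; C/D/F; E/G] holding=B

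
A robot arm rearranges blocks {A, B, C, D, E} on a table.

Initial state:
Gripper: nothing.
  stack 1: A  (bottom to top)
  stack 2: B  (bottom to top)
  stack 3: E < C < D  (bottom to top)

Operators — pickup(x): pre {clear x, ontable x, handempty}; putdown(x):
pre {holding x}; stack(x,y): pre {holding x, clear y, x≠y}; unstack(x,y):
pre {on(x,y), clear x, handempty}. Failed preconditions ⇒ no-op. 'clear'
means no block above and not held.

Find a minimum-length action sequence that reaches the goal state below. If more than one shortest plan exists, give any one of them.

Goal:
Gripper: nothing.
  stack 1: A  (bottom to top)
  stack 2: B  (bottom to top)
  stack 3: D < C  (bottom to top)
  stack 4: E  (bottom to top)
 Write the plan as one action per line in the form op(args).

unstack(D, C)
putdown(D)
unstack(C, E)
stack(C, D)

step 1 (unstack(D, C)): towers=[A; B; E/C] holding=D
step 2 (putdown(D)): towers=[A; B; D; E/C] holding=-
step 3 (unstack(C, E)): towers=[A; B; D; E] holding=C
step 4 (stack(C, D)): towers=[A; B; D/C; E] holding=-
goal check: towers=[A; B; D/C; E] holding=- — reached (length 4, optimal by BFS)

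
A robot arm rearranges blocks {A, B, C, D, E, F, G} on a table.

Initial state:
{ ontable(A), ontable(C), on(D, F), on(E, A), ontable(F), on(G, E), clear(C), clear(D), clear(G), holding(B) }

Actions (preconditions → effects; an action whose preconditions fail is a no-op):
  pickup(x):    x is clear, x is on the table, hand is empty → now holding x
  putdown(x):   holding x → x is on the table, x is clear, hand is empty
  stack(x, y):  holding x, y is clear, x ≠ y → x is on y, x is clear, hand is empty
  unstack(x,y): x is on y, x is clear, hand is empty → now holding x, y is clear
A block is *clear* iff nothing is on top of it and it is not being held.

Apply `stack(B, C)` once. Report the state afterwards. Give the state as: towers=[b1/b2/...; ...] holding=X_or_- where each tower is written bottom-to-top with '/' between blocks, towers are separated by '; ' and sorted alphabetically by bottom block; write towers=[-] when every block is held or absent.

before: towers=[A/E/G; C; F/D] holding=B
pre[stack(B, C)]: holding(B) ok, clear(C) ok, B≠C ok
all met → apply stack(B, C)
after:  towers=[A/E/G; C/B; F/D] holding=-

towers=[A/E/G; C/B; F/D] holding=-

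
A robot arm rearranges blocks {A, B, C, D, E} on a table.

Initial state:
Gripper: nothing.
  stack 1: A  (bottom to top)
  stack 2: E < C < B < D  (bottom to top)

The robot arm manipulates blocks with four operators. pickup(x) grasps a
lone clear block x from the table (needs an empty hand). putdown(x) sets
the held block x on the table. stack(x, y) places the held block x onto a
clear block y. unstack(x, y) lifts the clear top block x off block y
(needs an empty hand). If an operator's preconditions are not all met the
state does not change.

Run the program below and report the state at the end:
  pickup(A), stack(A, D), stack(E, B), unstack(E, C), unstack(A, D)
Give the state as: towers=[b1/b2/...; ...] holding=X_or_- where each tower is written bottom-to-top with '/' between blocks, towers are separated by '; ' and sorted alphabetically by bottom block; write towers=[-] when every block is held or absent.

towers=[E/C/B/D] holding=A

step 1 (pickup(A)): towers=[E/C/B/D] holding=A
step 2 (stack(A, D)): towers=[E/C/B/D/A] holding=-
step 3 (stack(E, B)) [no-op]: towers=[E/C/B/D/A] holding=-
step 4 (unstack(E, C)) [no-op]: towers=[E/C/B/D/A] holding=-
step 5 (unstack(A, D)): towers=[E/C/B/D] holding=A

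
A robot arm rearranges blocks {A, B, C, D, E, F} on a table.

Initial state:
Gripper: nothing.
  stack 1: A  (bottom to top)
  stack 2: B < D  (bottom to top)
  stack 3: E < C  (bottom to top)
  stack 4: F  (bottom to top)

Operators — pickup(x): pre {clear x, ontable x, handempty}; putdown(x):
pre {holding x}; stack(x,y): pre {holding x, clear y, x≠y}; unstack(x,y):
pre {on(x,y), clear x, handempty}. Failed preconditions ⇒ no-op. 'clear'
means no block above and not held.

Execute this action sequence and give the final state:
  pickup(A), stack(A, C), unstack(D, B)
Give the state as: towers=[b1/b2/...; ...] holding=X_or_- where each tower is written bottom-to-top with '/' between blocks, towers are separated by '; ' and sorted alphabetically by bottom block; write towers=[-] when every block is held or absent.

towers=[B; E/C/A; F] holding=D

step 1 (pickup(A)): towers=[B/D; E/C; F] holding=A
step 2 (stack(A, C)): towers=[B/D; E/C/A; F] holding=-
step 3 (unstack(D, B)): towers=[B; E/C/A; F] holding=D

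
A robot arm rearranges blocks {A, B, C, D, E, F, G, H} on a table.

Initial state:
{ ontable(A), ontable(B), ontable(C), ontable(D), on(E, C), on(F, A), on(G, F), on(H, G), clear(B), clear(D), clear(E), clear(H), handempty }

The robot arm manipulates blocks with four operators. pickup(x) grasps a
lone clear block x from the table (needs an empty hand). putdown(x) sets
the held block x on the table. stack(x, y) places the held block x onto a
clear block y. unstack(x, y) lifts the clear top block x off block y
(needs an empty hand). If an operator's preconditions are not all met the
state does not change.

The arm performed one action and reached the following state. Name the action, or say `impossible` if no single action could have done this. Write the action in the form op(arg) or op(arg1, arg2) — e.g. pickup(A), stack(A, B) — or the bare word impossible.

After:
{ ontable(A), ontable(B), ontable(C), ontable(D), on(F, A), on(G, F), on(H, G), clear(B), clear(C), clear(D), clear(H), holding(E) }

target: towers=[A/F/G/H; B; C; D] holding=E
     unstack(E, C) → towers=[A/F/G/H; B; C; D] holding=E  ← match
     unstack(H, G) → towers=[A/F/G; B; C/E; D] holding=H
         pickup(B) → towers=[A/F/G/H; C/E; D] holding=B
         pickup(D) → towers=[A/F/G/H; B; C/E] holding=D

unstack(E, C)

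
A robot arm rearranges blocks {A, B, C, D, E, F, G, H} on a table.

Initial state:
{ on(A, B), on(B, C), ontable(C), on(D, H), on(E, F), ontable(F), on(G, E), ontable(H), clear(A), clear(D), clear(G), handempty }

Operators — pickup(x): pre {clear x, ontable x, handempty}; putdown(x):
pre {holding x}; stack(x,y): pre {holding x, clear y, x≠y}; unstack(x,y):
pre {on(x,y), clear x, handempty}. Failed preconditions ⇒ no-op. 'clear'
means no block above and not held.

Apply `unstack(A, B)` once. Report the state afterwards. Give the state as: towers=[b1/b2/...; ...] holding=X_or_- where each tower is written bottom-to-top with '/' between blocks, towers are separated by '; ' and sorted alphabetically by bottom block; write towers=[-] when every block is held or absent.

before: towers=[C/B/A; F/E/G; H/D] holding=-
pre[unstack(A, B)]: on(A,B) ✓, clear(A) ✓, handempty ✓
all met → apply unstack(A, B)
after:  towers=[C/B; F/E/G; H/D] holding=A

towers=[C/B; F/E/G; H/D] holding=A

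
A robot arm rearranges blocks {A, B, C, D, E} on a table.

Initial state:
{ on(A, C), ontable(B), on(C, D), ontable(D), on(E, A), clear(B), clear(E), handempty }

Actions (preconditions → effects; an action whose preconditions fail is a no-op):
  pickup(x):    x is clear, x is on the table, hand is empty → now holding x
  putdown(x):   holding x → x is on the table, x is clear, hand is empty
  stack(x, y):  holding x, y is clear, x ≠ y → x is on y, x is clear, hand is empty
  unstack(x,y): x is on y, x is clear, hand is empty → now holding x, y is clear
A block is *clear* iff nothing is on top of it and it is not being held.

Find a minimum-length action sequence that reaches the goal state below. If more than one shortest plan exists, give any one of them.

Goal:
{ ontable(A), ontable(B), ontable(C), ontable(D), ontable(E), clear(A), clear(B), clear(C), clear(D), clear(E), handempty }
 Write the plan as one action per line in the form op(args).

unstack(E, A)
putdown(E)
unstack(A, C)
putdown(A)
unstack(C, D)
putdown(C)

step 1 (unstack(E, A)): towers=[B; D/C/A] holding=E
step 2 (putdown(E)): towers=[B; D/C/A; E] holding=-
step 3 (unstack(A, C)): towers=[B; D/C; E] holding=A
step 4 (putdown(A)): towers=[A; B; D/C; E] holding=-
step 5 (unstack(C, D)): towers=[A; B; D; E] holding=C
step 6 (putdown(C)): towers=[A; B; C; D; E] holding=-
goal check: towers=[A; B; C; D; E] holding=- — reached (length 6, optimal by BFS)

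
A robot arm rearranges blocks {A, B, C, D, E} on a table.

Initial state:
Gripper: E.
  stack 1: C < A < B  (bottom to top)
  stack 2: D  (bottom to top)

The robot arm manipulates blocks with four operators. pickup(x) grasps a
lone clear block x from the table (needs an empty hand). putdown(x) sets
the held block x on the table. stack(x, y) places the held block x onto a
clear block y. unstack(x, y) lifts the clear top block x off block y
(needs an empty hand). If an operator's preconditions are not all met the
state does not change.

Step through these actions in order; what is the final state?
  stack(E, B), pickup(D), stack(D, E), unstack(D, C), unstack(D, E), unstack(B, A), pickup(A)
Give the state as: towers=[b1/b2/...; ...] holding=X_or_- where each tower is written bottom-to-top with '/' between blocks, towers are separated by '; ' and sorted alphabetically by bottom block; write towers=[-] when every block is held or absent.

towers=[C/A/B/E] holding=D

step 1 (stack(E, B)): towers=[C/A/B/E; D] holding=-
step 2 (pickup(D)): towers=[C/A/B/E] holding=D
step 3 (stack(D, E)): towers=[C/A/B/E/D] holding=-
step 4 (unstack(D, C)) [no-op]: towers=[C/A/B/E/D] holding=-
step 5 (unstack(D, E)): towers=[C/A/B/E] holding=D
step 6 (unstack(B, A)) [no-op]: towers=[C/A/B/E] holding=D
step 7 (pickup(A)) [no-op]: towers=[C/A/B/E] holding=D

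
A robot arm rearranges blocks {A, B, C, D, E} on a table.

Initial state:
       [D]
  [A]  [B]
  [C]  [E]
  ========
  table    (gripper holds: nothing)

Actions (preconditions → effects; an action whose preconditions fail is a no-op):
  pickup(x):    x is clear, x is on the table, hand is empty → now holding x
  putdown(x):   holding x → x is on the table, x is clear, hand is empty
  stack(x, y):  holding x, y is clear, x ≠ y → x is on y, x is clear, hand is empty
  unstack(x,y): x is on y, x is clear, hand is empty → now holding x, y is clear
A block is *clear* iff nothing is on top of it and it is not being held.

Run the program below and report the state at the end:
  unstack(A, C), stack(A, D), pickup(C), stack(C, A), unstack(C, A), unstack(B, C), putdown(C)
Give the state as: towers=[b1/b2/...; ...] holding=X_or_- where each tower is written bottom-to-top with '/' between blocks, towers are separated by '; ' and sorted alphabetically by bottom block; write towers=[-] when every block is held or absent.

step 1 (unstack(A, C)): towers=[C; E/B/D] holding=A
step 2 (stack(A, D)): towers=[C; E/B/D/A] holding=-
step 3 (pickup(C)): towers=[E/B/D/A] holding=C
step 4 (stack(C, A)): towers=[E/B/D/A/C] holding=-
step 5 (unstack(C, A)): towers=[E/B/D/A] holding=C
step 6 (unstack(B, C)) [no-op]: towers=[E/B/D/A] holding=C
step 7 (putdown(C)): towers=[C; E/B/D/A] holding=-

towers=[C; E/B/D/A] holding=-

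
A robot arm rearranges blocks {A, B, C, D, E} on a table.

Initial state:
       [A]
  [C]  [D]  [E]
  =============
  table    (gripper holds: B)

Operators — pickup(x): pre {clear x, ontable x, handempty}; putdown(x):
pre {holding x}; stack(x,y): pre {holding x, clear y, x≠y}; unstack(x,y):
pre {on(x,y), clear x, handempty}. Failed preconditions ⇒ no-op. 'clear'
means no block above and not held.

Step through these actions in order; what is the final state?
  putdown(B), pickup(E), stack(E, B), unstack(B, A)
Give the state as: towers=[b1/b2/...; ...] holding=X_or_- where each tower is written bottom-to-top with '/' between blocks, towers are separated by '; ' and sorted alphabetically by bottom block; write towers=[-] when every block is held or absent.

step 1 (putdown(B)): towers=[B; C; D/A; E] holding=-
step 2 (pickup(E)): towers=[B; C; D/A] holding=E
step 3 (stack(E, B)): towers=[B/E; C; D/A] holding=-
step 4 (unstack(B, A)) [no-op]: towers=[B/E; C; D/A] holding=-

towers=[B/E; C; D/A] holding=-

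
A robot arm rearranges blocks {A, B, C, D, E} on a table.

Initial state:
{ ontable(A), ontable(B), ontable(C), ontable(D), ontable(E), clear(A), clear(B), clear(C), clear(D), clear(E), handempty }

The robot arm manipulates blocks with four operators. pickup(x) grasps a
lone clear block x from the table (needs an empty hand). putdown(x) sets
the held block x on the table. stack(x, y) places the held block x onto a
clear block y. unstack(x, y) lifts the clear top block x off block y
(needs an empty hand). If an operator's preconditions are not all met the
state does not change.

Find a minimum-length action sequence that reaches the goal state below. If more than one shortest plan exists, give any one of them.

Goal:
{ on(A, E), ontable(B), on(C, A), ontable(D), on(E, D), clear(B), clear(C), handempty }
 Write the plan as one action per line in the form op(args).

step 1 (pickup(E)): towers=[A; B; C; D] holding=E
step 2 (stack(E, D)): towers=[A; B; C; D/E] holding=-
step 3 (pickup(A)): towers=[B; C; D/E] holding=A
step 4 (stack(A, E)): towers=[B; C; D/E/A] holding=-
step 5 (pickup(C)): towers=[B; D/E/A] holding=C
step 6 (stack(C, A)): towers=[B; D/E/A/C] holding=-
goal check: towers=[B; D/E/A/C] holding=- — reached (length 6, optimal by BFS)

pickup(E)
stack(E, D)
pickup(A)
stack(A, E)
pickup(C)
stack(C, A)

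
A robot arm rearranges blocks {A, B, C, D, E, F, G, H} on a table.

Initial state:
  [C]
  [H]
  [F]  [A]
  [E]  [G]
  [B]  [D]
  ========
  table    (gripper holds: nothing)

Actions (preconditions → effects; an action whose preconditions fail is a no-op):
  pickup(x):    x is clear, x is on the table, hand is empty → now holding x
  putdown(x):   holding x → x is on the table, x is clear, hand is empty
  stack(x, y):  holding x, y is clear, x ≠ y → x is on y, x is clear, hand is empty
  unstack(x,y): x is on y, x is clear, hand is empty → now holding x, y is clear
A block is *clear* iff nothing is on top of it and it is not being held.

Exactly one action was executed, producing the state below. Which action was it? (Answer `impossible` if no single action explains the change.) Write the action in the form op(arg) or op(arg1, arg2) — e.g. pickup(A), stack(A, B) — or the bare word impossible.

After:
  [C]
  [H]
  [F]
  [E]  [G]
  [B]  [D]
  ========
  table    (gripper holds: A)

unstack(A, G)

target: towers=[B/E/F/H/C; D/G] holding=A
     unstack(A, G) → towers=[B/E/F/H/C; D/G] holding=A  ← match
     unstack(C, H) → towers=[B/E/F/H; D/G/A] holding=C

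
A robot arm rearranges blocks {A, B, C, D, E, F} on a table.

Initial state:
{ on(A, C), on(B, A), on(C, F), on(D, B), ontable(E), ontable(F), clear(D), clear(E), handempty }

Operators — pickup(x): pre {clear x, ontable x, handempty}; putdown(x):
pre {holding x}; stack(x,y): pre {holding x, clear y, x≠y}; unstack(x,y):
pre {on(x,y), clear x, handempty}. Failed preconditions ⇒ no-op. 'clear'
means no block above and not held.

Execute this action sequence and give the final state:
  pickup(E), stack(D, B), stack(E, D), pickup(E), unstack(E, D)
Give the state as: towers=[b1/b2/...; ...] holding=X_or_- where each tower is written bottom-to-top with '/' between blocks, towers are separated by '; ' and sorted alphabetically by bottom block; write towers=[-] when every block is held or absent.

towers=[F/C/A/B/D] holding=E

step 1 (pickup(E)): towers=[F/C/A/B/D] holding=E
step 2 (stack(D, B)) [no-op]: towers=[F/C/A/B/D] holding=E
step 3 (stack(E, D)): towers=[F/C/A/B/D/E] holding=-
step 4 (pickup(E)) [no-op]: towers=[F/C/A/B/D/E] holding=-
step 5 (unstack(E, D)): towers=[F/C/A/B/D] holding=E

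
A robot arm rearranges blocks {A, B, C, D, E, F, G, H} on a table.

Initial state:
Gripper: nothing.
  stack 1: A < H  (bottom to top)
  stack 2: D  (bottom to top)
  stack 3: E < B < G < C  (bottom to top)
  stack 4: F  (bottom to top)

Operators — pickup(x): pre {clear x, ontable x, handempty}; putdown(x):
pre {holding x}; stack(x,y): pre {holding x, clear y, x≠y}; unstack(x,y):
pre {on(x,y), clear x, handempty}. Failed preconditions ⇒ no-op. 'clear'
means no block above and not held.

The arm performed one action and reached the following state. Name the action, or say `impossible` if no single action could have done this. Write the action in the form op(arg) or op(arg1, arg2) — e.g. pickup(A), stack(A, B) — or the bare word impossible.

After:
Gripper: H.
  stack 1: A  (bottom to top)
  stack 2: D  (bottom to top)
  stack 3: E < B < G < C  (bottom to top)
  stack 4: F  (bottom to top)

target: towers=[A; D; E/B/G/C; F] holding=H
     unstack(H, A) → towers=[A; D; E/B/G/C; F] holding=H  ← match
         pickup(F) → towers=[A/H; D; E/B/G/C] holding=F
         pickup(D) → towers=[A/H; E/B/G/C; F] holding=D
     unstack(C, G) → towers=[A/H; D; E/B/G; F] holding=C

unstack(H, A)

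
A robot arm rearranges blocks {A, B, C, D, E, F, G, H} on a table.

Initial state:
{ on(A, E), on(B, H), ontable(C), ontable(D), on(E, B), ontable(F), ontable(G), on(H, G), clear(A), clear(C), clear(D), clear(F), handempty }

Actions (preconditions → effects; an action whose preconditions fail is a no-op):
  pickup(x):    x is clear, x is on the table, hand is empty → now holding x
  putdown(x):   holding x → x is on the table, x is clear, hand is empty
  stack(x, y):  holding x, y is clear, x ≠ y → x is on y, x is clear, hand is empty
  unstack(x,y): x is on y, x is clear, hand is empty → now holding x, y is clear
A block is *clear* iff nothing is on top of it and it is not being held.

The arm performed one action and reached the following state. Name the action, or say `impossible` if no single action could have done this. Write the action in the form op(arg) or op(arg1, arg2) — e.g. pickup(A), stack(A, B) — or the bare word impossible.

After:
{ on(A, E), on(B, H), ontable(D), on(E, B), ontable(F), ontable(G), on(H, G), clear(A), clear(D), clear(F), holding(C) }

pickup(C)

target: towers=[D; F; G/H/B/E/A] holding=C
     unstack(A, E) → towers=[C; D; F; G/H/B/E] holding=A
         pickup(F) → towers=[C; D; G/H/B/E/A] holding=F
         pickup(D) → towers=[C; F; G/H/B/E/A] holding=D
         pickup(C) → towers=[D; F; G/H/B/E/A] holding=C  ← match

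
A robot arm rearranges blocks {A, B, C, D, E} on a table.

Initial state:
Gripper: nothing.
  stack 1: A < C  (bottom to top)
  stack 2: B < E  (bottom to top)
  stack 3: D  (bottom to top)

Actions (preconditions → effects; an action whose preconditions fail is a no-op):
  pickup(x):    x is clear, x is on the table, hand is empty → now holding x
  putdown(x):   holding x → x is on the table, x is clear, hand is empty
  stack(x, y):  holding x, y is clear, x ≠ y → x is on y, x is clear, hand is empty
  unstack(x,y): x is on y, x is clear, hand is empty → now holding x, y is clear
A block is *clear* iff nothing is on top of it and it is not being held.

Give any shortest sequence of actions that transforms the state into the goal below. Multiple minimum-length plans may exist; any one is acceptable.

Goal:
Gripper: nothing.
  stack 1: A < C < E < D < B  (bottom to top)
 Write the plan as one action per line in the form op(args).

unstack(E, B)
stack(E, C)
pickup(D)
stack(D, E)
pickup(B)
stack(B, D)

step 1 (unstack(E, B)): towers=[A/C; B; D] holding=E
step 2 (stack(E, C)): towers=[A/C/E; B; D] holding=-
step 3 (pickup(D)): towers=[A/C/E; B] holding=D
step 4 (stack(D, E)): towers=[A/C/E/D; B] holding=-
step 5 (pickup(B)): towers=[A/C/E/D] holding=B
step 6 (stack(B, D)): towers=[A/C/E/D/B] holding=-
goal check: towers=[A/C/E/D/B] holding=- — reached (length 6, optimal by BFS)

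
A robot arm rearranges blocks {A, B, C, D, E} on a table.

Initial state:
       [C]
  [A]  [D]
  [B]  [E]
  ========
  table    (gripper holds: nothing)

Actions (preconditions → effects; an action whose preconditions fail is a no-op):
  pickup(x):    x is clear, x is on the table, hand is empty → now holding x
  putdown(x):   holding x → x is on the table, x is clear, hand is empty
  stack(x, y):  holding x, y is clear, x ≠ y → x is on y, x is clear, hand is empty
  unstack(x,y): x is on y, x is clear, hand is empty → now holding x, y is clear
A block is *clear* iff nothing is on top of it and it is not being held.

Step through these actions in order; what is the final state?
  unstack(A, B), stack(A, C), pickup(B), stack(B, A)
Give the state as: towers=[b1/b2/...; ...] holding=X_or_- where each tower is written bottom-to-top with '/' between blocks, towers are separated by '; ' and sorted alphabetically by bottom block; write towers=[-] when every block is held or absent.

step 1 (unstack(A, B)): towers=[B; E/D/C] holding=A
step 2 (stack(A, C)): towers=[B; E/D/C/A] holding=-
step 3 (pickup(B)): towers=[E/D/C/A] holding=B
step 4 (stack(B, A)): towers=[E/D/C/A/B] holding=-

towers=[E/D/C/A/B] holding=-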